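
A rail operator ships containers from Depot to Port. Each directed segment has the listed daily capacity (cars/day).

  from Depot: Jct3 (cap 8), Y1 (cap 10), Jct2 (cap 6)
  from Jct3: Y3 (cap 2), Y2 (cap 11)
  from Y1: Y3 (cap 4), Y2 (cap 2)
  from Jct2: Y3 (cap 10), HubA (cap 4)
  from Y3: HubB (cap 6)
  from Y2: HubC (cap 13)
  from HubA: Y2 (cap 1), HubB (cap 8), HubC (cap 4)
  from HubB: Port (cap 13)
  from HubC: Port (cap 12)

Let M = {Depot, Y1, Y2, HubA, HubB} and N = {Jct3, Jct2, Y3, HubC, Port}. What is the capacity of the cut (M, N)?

48

Edges leaving {Depot, Y1, Y2, HubA, HubB}: Depot→Jct3 (8), Depot→Jct2 (6), Y1→Y3 (4), Y2→HubC (13), HubA→HubC (4), HubB→Port (13).
Cut capacity = 8 + 6 + 4 + 13 + 4 + 13 = 48.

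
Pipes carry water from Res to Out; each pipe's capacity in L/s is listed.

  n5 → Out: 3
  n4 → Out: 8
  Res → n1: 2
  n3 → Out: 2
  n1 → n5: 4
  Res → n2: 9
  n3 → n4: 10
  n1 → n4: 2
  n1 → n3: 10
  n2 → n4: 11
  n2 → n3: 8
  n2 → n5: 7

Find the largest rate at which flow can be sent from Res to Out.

Augment Res→n1→n3→Out: bottleneck 2, flow now 2.
Augment Res→n2→n4→Out: bottleneck 8, flow now 10.
Augment Res→n2→n5→Out: bottleneck 1, flow now 11.
No augmenting path remains; maximum flow = 11.
In the residual graph, reachable from Res: {Res}.
Min-cut edges: Res→n1 (2), Res→n2 (9); capacity 2 + 9 = 11.
This cut is saturated, so no flow can exceed 11.

11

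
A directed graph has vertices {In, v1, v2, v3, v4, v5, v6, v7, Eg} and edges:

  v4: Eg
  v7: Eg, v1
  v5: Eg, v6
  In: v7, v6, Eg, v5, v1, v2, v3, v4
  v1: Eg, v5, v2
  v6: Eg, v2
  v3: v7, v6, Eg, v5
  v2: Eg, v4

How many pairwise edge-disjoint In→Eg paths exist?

Assign every edge capacity 1; by Menger, the answer equals the max flow.
Path In→Eg (+1); total 1.
Path In→v1→Eg (+1); total 2.
Path In→v2→Eg (+1); total 3.
Path In→v3→Eg (+1); total 4.
Path In→v4→Eg (+1); total 5.
Path In→v5→Eg (+1); total 6.
Path In→v6→Eg (+1); total 7.
Path In→v7→Eg (+1); total 8.
No residual In→Eg path; max flow = 8.
Certifying cut of size 8: {In→Eg, In→v1, In→v2, In→v3, In→v4, In→v5, In→v6, In→v7}.

8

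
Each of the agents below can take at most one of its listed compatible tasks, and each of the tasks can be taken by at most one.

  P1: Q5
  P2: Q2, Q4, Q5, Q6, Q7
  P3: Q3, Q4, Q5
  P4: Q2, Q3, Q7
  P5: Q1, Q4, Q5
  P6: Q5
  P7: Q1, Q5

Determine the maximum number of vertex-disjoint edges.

Unit-capacity flow: source→left, listed edges, right→sink; max matching = max flow.
Augmenting path P1→Q5 (+1); matched 1.
Augmenting path P2→Q2 (+1); matched 2.
Augmenting path P3→Q3 (+1); matched 3.
Augmenting path P4→Q7 (+1); matched 4.
Augmenting path P5→Q1 (+1); matched 5.
Augmenting path P7→Q1→P5→Q4 (+1); matched 6.
No augmenting path remains; maximum matching = 6.
König certificate: {P2, P3, P4, P5, P7, Q5} is a vertex cover of size 6 (every listed pair touches it), so no matching can be larger.

6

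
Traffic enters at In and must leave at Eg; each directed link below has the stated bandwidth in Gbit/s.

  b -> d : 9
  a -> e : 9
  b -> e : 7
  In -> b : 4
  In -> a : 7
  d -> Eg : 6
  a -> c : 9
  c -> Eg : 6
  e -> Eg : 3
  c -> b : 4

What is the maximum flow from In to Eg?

Augment In→a→c→Eg: bottleneck 6, flow now 6.
Augment In→a→e→Eg: bottleneck 1, flow now 7.
Augment In→b→d→Eg: bottleneck 4, flow now 11.
No augmenting path remains; maximum flow = 11.
In the residual graph, reachable from In: {In}.
Min-cut edges: In→a (7), In→b (4); capacity 7 + 4 = 11.
This cut is saturated, so no flow can exceed 11.

11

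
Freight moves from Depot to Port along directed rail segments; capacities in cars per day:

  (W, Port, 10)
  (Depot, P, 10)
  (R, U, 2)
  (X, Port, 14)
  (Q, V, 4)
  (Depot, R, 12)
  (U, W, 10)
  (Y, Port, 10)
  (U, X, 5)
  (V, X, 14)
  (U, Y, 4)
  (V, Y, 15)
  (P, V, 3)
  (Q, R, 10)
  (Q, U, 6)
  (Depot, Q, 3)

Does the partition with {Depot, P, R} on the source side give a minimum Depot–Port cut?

Given cut capacity: 3 + 3 + 2 = 8.
Augment Depot→P→V→X→Port: bottleneck 3, flow now 3.
Augment Depot→Q→U→W→Port: bottleneck 3, flow now 6.
Augment Depot→R→U→W→Port: bottleneck 2, flow now 8.
No augmenting path remains; maximum flow = 8.
Cut capacity 8 equals the max flow, so it is a minimum cut.

Yes — it is a minimum cut (capacity 8).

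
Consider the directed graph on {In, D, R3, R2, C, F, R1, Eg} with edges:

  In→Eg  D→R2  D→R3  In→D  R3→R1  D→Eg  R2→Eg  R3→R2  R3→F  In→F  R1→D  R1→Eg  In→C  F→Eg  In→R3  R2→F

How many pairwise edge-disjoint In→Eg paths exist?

Assign every edge capacity 1; by Menger, the answer equals the max flow.
Path In→Eg (+1); total 1.
Path In→D→Eg (+1); total 2.
Path In→F→Eg (+1); total 3.
Path In→R3→R2→Eg (+1); total 4.
No residual In→Eg path; max flow = 4.
Certifying cut of size 4: {In→D, In→Eg, In→F, In→R3}.

4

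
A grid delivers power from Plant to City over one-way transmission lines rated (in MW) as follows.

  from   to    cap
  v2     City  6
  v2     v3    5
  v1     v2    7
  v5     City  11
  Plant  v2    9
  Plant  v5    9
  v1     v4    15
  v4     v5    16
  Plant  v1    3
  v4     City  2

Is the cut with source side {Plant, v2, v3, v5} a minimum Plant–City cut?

No — its capacity is 20, but the minimum cut has capacity 18.

Given cut capacity: 3 + 6 + 11 = 20.
Augment Plant→v2→City: bottleneck 6, flow now 6.
Augment Plant→v5→City: bottleneck 9, flow now 15.
Augment Plant→v1→v4→City: bottleneck 2, flow now 17.
Augment Plant→v1→v4→v5→City: bottleneck 1, flow now 18.
No augmenting path remains; maximum flow = 18.
In the residual graph, reachable from Plant: {Plant, v2, v3}.
Min-cut edges: Plant→v1 (3), Plant→v5 (9), v2→City (6); capacity 3 + 9 + 6 = 18.
Cut capacity 20 exceeds the max flow 18, so it is not minimum.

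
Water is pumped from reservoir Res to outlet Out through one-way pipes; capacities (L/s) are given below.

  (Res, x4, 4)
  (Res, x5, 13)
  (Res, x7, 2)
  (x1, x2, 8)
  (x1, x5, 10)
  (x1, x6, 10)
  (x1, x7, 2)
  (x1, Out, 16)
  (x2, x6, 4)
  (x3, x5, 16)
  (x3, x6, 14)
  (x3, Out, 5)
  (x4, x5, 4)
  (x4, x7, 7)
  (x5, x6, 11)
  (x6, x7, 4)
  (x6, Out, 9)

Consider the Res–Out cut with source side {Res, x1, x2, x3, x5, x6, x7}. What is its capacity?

Edges leaving {Res, x1, x2, x3, x5, x6, x7}: Res→x4 (4), x1→Out (16), x3→Out (5), x6→Out (9).
Cut capacity = 4 + 16 + 5 + 9 = 34.

34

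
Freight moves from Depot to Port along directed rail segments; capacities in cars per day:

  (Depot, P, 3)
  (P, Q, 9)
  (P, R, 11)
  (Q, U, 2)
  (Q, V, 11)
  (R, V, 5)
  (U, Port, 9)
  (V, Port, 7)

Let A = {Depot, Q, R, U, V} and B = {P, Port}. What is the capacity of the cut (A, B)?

19

Edges leaving {Depot, Q, R, U, V}: Depot→P (3), U→Port (9), V→Port (7).
Cut capacity = 3 + 9 + 7 = 19.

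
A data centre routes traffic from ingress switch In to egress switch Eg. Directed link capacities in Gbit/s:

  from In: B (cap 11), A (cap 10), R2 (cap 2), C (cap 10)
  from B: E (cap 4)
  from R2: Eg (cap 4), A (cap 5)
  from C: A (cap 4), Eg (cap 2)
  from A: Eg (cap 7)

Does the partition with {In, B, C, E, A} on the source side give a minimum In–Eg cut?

Given cut capacity: 2 + 2 + 7 = 11.
Augment In→R2→Eg: bottleneck 2, flow now 2.
Augment In→C→Eg: bottleneck 2, flow now 4.
Augment In→A→Eg: bottleneck 7, flow now 11.
No augmenting path remains; maximum flow = 11.
Cut capacity 11 equals the max flow, so it is a minimum cut.

Yes — it is a minimum cut (capacity 11).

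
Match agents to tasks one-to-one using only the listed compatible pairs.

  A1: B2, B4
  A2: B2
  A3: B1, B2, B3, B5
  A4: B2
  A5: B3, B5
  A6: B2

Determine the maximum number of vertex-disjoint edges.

4

Unit-capacity flow: source→left, listed edges, right→sink; max matching = max flow.
Augmenting path A1→B2 (+1); matched 1.
Augmenting path A3→B1 (+1); matched 2.
Augmenting path A5→B3 (+1); matched 3.
Augmenting path A2→B2→A1→B4 (+1); matched 4.
No augmenting path remains; maximum matching = 4.
König certificate: {A1, A3, A5, B2} is a vertex cover of size 4 (every listed pair touches it), so no matching can be larger.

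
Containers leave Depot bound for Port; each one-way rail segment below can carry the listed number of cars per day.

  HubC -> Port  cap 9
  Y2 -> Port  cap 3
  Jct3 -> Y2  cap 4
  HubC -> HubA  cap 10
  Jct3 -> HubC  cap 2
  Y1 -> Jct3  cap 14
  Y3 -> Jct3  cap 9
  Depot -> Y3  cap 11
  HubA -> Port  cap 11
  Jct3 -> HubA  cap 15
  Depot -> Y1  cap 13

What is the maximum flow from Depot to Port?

Augment Depot→Y3→Jct3→Y2→Port: bottleneck 3, flow now 3.
Augment Depot→Y3→Jct3→HubA→Port: bottleneck 6, flow now 9.
Augment Depot→Y1→Jct3→HubA→Port: bottleneck 5, flow now 14.
Augment Depot→Y1→Jct3→HubC→Port: bottleneck 2, flow now 16.
No augmenting path remains; maximum flow = 16.
In the residual graph, reachable from Depot: {Depot, Y3, Y1, Jct3, Y2, HubA}.
Min-cut edges: Jct3→HubC (2), Y2→Port (3), HubA→Port (11); capacity 2 + 3 + 11 = 16.
This cut is saturated, so no flow can exceed 16.

16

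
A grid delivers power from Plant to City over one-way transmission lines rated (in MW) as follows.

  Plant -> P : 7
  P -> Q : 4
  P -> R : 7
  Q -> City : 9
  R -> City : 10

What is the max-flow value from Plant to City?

Augment Plant→P→Q→City: bottleneck 4, flow now 4.
Augment Plant→P→R→City: bottleneck 3, flow now 7.
No augmenting path remains; maximum flow = 7.
In the residual graph, reachable from Plant: {Plant}.
Min-cut edges: Plant→P (7); capacity 7 = 7.
This cut is saturated, so no flow can exceed 7.

7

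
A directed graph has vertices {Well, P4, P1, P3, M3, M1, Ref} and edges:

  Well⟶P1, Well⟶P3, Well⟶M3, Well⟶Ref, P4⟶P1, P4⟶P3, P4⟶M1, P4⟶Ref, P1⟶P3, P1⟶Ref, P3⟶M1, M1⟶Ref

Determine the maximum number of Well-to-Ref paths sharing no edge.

3

Assign every edge capacity 1; by Menger, the answer equals the max flow.
Path Well→Ref (+1); total 1.
Path Well→P1→Ref (+1); total 2.
Path Well→P3→M1→Ref (+1); total 3.
No residual Well→Ref path; max flow = 3.
Certifying cut of size 3: {Well→P1, Well→P3, Well→Ref}.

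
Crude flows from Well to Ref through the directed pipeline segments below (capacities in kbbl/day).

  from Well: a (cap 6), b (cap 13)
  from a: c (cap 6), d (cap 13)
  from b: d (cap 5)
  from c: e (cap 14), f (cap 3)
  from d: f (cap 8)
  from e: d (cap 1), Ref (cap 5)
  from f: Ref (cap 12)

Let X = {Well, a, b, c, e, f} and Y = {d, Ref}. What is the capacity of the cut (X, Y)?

36

Edges leaving {Well, a, b, c, e, f}: a→d (13), b→d (5), e→d (1), e→Ref (5), f→Ref (12).
Cut capacity = 13 + 5 + 1 + 5 + 12 = 36.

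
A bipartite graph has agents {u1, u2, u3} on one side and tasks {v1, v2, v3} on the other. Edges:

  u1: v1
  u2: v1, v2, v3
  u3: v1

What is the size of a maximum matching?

2

Unit-capacity flow: source→left, listed edges, right→sink; max matching = max flow.
Augmenting path u1→v1 (+1); matched 1.
Augmenting path u2→v2 (+1); matched 2.
No augmenting path remains; maximum matching = 2.
König certificate: {u2, v1} is a vertex cover of size 2 (every listed pair touches it), so no matching can be larger.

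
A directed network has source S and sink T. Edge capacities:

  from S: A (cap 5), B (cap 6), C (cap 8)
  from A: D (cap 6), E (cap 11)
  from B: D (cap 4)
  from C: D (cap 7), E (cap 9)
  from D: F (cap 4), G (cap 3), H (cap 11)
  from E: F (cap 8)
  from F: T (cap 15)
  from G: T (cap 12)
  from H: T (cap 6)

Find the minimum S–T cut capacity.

Augment S→A→D→F→T: bottleneck 4, flow now 4.
Augment S→A→D→G→T: bottleneck 1, flow now 5.
Augment S→B→D→G→T: bottleneck 2, flow now 7.
Augment S→B→D→H→T: bottleneck 2, flow now 9.
Augment S→C→D→H→T: bottleneck 4, flow now 13.
Augment S→C→E→F→T: bottleneck 4, flow now 17.
No augmenting path remains; maximum flow = 17.
By max-flow min-cut, the minimum cut capacity equals the max flow.
In the residual graph, reachable from S: {S, B}.
Min-cut edges: S→A (5), S→C (8), B→D (4); capacity 5 + 8 + 4 = 17.

17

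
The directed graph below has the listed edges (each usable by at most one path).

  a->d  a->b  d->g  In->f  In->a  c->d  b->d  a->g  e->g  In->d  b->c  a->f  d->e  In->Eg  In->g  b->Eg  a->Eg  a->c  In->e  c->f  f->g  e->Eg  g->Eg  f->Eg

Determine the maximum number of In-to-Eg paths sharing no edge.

5

Assign every edge capacity 1; by Menger, the answer equals the max flow.
Path In→Eg (+1); total 1.
Path In→a→Eg (+1); total 2.
Path In→e→Eg (+1); total 3.
Path In→f→Eg (+1); total 4.
Path In→g→Eg (+1); total 5.
No residual In→Eg path; max flow = 5.
Certifying cut of size 5: {In→Eg, In→a, In→f, e→Eg, g→Eg}.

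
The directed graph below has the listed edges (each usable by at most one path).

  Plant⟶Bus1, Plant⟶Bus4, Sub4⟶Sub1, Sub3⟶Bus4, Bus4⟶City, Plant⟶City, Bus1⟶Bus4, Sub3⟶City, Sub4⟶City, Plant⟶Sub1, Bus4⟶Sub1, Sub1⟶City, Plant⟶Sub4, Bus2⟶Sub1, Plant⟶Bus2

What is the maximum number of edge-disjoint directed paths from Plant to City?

Assign every edge capacity 1; by Menger, the answer equals the max flow.
Path Plant→City (+1); total 1.
Path Plant→Sub4→City (+1); total 2.
Path Plant→Bus4→City (+1); total 3.
Path Plant→Sub1→City (+1); total 4.
No residual Plant→City path; max flow = 4.
Certifying cut of size 4: {Bus4→City, Plant→City, Plant→Sub4, Sub1→City}.

4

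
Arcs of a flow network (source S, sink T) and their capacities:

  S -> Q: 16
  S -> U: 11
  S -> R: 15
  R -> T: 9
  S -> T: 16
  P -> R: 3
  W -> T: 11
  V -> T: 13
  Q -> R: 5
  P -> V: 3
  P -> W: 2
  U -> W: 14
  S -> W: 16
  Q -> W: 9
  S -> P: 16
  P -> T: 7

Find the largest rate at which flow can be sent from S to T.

46

Augment S→T: bottleneck 16, flow now 16.
Augment S→P→T: bottleneck 7, flow now 23.
Augment S→R→T: bottleneck 9, flow now 32.
Augment S→W→T: bottleneck 11, flow now 43.
Augment S→P→V→T: bottleneck 3, flow now 46.
No augmenting path remains; maximum flow = 46.
In the residual graph, reachable from S: {S, P, Q, R, U, W}.
Min-cut edges: S→T (16), P→V (3), P→T (7), R→T (9), W→T (11); capacity 16 + 3 + 7 + 9 + 11 = 46.
This cut is saturated, so no flow can exceed 46.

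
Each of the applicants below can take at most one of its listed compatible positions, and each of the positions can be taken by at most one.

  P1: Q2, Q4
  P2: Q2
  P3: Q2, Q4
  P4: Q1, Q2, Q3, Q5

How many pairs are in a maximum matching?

3

Unit-capacity flow: source→left, listed edges, right→sink; max matching = max flow.
Augmenting path P1→Q2 (+1); matched 1.
Augmenting path P3→Q4 (+1); matched 2.
Augmenting path P4→Q1 (+1); matched 3.
No augmenting path remains; maximum matching = 3.
König certificate: {P4, Q2, Q4} is a vertex cover of size 3 (every listed pair touches it), so no matching can be larger.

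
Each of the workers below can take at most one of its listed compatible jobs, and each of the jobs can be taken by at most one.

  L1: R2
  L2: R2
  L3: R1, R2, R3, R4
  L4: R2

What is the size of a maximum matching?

2

Unit-capacity flow: source→left, listed edges, right→sink; max matching = max flow.
Augmenting path L1→R2 (+1); matched 1.
Augmenting path L3→R1 (+1); matched 2.
No augmenting path remains; maximum matching = 2.
König certificate: {L3, R2} is a vertex cover of size 2 (every listed pair touches it), so no matching can be larger.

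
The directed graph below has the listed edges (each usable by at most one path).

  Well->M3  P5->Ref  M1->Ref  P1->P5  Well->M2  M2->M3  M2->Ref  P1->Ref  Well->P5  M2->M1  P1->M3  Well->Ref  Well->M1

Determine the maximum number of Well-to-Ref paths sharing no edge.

4

Assign every edge capacity 1; by Menger, the answer equals the max flow.
Path Well→Ref (+1); total 1.
Path Well→M2→Ref (+1); total 2.
Path Well→M1→Ref (+1); total 3.
Path Well→P5→Ref (+1); total 4.
No residual Well→Ref path; max flow = 4.
Certifying cut of size 4: {Well→M1, Well→M2, Well→P5, Well→Ref}.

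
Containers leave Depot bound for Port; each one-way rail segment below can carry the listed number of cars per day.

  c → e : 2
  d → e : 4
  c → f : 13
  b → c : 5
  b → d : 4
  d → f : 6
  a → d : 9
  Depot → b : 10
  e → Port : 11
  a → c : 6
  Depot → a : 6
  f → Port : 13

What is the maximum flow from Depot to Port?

15

Augment Depot→a→c→e→Port: bottleneck 2, flow now 2.
Augment Depot→a→c→f→Port: bottleneck 4, flow now 6.
Augment Depot→b→c→f→Port: bottleneck 5, flow now 11.
Augment Depot→b→d→e→Port: bottleneck 4, flow now 15.
No augmenting path remains; maximum flow = 15.
In the residual graph, reachable from Depot: {Depot, b}.
Min-cut edges: Depot→a (6), b→c (5), b→d (4); capacity 6 + 5 + 4 = 15.
This cut is saturated, so no flow can exceed 15.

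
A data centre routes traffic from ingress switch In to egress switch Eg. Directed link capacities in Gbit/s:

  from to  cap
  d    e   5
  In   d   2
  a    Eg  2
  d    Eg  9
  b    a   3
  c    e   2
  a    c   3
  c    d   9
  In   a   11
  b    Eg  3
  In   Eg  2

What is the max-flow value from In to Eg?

Augment In→Eg: bottleneck 2, flow now 2.
Augment In→a→Eg: bottleneck 2, flow now 4.
Augment In→d→Eg: bottleneck 2, flow now 6.
Augment In→a→c→d→Eg: bottleneck 3, flow now 9.
No augmenting path remains; maximum flow = 9.
In the residual graph, reachable from In: {In, a}.
Min-cut edges: In→d (2), In→Eg (2), a→c (3), a→Eg (2); capacity 2 + 2 + 3 + 2 = 9.
This cut is saturated, so no flow can exceed 9.

9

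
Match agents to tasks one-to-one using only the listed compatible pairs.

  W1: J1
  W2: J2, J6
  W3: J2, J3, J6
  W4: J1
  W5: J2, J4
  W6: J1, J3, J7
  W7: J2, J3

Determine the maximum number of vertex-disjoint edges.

Unit-capacity flow: source→left, listed edges, right→sink; max matching = max flow.
Augmenting path W1→J1 (+1); matched 1.
Augmenting path W2→J2 (+1); matched 2.
Augmenting path W3→J3 (+1); matched 3.
Augmenting path W5→J4 (+1); matched 4.
Augmenting path W6→J7 (+1); matched 5.
Augmenting path W7→J2→W2→J6 (+1); matched 6.
No augmenting path remains; maximum matching = 6.
König certificate: {W2, W3, W5, W6, W7, J1} is a vertex cover of size 6 (every listed pair touches it), so no matching can be larger.

6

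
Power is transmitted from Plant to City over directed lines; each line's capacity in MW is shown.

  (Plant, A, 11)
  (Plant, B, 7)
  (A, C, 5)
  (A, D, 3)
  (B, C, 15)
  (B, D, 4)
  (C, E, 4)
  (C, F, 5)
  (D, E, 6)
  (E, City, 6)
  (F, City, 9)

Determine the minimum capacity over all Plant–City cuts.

11

Augment Plant→A→C→E→City: bottleneck 4, flow now 4.
Augment Plant→A→C→F→City: bottleneck 1, flow now 5.
Augment Plant→A→D→E→City: bottleneck 2, flow now 7.
Augment Plant→B→C→F→City: bottleneck 4, flow now 11.
No augmenting path remains; maximum flow = 11.
By max-flow min-cut, the minimum cut capacity equals the max flow.
In the residual graph, reachable from Plant: {Plant, A, B, C, D, E}.
Min-cut edges: C→F (5), E→City (6); capacity 5 + 6 = 11.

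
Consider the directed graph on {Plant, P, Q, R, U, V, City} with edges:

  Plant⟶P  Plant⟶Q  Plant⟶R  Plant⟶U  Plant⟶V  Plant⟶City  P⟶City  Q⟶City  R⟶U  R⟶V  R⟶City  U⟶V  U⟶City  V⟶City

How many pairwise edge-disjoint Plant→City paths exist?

Assign every edge capacity 1; by Menger, the answer equals the max flow.
Path Plant→City (+1); total 1.
Path Plant→P→City (+1); total 2.
Path Plant→Q→City (+1); total 3.
Path Plant→R→City (+1); total 4.
Path Plant→U→City (+1); total 5.
Path Plant→V→City (+1); total 6.
No residual Plant→City path; max flow = 6.
Certifying cut of size 6: {Plant→City, Plant→P, Plant→Q, Plant→R, Plant→U, Plant→V}.

6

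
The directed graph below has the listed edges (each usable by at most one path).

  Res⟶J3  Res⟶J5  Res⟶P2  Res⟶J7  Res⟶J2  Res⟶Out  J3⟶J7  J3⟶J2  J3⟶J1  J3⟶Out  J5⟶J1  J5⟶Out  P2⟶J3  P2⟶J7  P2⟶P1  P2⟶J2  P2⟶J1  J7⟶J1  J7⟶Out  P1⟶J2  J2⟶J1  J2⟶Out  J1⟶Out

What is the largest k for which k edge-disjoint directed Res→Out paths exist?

6

Assign every edge capacity 1; by Menger, the answer equals the max flow.
Path Res→Out (+1); total 1.
Path Res→J3→Out (+1); total 2.
Path Res→J5→Out (+1); total 3.
Path Res→J7→Out (+1); total 4.
Path Res→J2→Out (+1); total 5.
Path Res→P2→J1→Out (+1); total 6.
No residual Res→Out path; max flow = 6.
Certifying cut of size 6: {Res→J2, Res→J3, Res→J5, Res→J7, Res→Out, Res→P2}.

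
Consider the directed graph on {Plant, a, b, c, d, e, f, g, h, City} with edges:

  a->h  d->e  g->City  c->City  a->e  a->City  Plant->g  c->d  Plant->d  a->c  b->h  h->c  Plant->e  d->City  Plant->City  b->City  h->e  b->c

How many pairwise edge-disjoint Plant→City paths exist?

Assign every edge capacity 1; by Menger, the answer equals the max flow.
Path Plant→City (+1); total 1.
Path Plant→d→City (+1); total 2.
Path Plant→g→City (+1); total 3.
No residual Plant→City path; max flow = 3.
Certifying cut of size 3: {Plant→City, Plant→d, Plant→g}.

3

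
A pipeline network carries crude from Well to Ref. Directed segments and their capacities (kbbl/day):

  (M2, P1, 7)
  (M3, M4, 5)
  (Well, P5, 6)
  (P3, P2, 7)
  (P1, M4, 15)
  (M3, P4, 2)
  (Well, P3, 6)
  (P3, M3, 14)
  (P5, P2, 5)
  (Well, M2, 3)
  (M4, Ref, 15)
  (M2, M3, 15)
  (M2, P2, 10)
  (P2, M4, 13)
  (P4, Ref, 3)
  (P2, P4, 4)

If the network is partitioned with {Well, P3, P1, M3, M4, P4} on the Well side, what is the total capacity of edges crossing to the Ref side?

Edges leaving {Well, P3, P1, M3, M4, P4}: Well→P5 (6), Well→M2 (3), P3→P2 (7), M4→Ref (15), P4→Ref (3).
Cut capacity = 6 + 3 + 7 + 15 + 3 = 34.

34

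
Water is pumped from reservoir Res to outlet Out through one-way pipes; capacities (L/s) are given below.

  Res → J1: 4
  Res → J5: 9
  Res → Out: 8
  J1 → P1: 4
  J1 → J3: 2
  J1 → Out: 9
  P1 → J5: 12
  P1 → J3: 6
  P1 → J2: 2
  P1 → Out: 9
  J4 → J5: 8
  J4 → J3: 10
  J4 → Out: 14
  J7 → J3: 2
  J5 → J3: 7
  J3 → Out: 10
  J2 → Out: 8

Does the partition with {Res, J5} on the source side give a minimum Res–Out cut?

Yes — it is a minimum cut (capacity 19).

Given cut capacity: 4 + 8 + 7 = 19.
Augment Res→Out: bottleneck 8, flow now 8.
Augment Res→J1→Out: bottleneck 4, flow now 12.
Augment Res→J5→J3→Out: bottleneck 7, flow now 19.
No augmenting path remains; maximum flow = 19.
Cut capacity 19 equals the max flow, so it is a minimum cut.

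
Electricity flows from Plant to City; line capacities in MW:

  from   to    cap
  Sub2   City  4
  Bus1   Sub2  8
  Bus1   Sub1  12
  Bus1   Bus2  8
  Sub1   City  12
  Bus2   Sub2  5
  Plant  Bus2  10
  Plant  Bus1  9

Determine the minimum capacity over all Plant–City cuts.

Augment Plant→Bus2→Sub2→City: bottleneck 4, flow now 4.
Augment Plant→Bus1→Sub1→City: bottleneck 9, flow now 13.
No augmenting path remains; maximum flow = 13.
By max-flow min-cut, the minimum cut capacity equals the max flow.
In the residual graph, reachable from Plant: {Plant, Bus2, Sub2}.
Min-cut edges: Plant→Bus1 (9), Sub2→City (4); capacity 9 + 4 = 13.

13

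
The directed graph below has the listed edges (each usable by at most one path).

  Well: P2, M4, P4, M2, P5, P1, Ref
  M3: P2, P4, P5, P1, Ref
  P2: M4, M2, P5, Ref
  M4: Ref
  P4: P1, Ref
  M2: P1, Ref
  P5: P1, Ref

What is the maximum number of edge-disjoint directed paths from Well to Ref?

6

Assign every edge capacity 1; by Menger, the answer equals the max flow.
Path Well→Ref (+1); total 1.
Path Well→P2→Ref (+1); total 2.
Path Well→M4→Ref (+1); total 3.
Path Well→P4→Ref (+1); total 4.
Path Well→M2→Ref (+1); total 5.
Path Well→P5→Ref (+1); total 6.
No residual Well→Ref path; max flow = 6.
Certifying cut of size 6: {Well→M2, Well→M4, Well→P2, Well→P4, Well→P5, Well→Ref}.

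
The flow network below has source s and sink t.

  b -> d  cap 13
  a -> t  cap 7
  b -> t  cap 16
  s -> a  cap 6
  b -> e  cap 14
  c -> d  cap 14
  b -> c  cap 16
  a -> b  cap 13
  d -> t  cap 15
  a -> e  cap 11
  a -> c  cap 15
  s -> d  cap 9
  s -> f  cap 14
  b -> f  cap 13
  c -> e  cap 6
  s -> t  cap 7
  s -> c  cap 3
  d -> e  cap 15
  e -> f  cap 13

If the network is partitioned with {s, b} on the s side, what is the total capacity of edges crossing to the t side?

Edges leaving {s, b}: s→a (6), s→c (3), s→d (9), s→f (14), s→t (7), b→c (16), b→d (13), b→e (14), b→f (13), b→t (16).
Cut capacity = 6 + 3 + 9 + 14 + 7 + 16 + 13 + 14 + 13 + 16 = 111.

111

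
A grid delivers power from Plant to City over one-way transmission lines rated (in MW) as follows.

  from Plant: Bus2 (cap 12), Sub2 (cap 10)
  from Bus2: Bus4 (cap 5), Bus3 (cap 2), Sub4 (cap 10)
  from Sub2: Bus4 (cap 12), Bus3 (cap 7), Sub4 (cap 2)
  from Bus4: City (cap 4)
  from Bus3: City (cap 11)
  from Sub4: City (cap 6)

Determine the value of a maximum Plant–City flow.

Augment Plant→Bus2→Bus4→City: bottleneck 4, flow now 4.
Augment Plant→Bus2→Bus3→City: bottleneck 2, flow now 6.
Augment Plant→Bus2→Sub4→City: bottleneck 6, flow now 12.
Augment Plant→Sub2→Bus3→City: bottleneck 7, flow now 19.
No augmenting path remains; maximum flow = 19.
In the residual graph, reachable from Plant: {Plant, Bus2, Sub2, Bus4, Sub4}.
Min-cut edges: Bus2→Bus3 (2), Sub2→Bus3 (7), Bus4→City (4), Sub4→City (6); capacity 2 + 7 + 4 + 6 = 19.
This cut is saturated, so no flow can exceed 19.

19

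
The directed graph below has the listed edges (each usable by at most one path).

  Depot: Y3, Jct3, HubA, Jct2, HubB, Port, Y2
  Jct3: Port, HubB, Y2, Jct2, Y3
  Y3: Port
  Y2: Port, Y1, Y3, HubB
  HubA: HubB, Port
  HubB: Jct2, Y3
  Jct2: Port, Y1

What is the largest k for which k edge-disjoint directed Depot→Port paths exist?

6

Assign every edge capacity 1; by Menger, the answer equals the max flow.
Path Depot→Port (+1); total 1.
Path Depot→HubA→Port (+1); total 2.
Path Depot→Jct3→Port (+1); total 3.
Path Depot→Y2→Port (+1); total 4.
Path Depot→Jct2→Port (+1); total 5.
Path Depot→Y3→Port (+1); total 6.
No residual Depot→Port path; max flow = 6.
Certifying cut of size 6: {Depot→HubA, Depot→Jct3, Depot→Port, Depot→Y2, Jct2→Port, Y3→Port}.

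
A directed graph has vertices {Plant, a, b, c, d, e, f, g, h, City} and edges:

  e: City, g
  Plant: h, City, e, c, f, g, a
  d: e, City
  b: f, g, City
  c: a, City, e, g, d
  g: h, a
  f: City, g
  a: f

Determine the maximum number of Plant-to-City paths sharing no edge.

4

Assign every edge capacity 1; by Menger, the answer equals the max flow.
Path Plant→City (+1); total 1.
Path Plant→c→City (+1); total 2.
Path Plant→e→City (+1); total 3.
Path Plant→f→City (+1); total 4.
No residual Plant→City path; max flow = 4.
Certifying cut of size 4: {Plant→City, Plant→c, Plant→e, f→City}.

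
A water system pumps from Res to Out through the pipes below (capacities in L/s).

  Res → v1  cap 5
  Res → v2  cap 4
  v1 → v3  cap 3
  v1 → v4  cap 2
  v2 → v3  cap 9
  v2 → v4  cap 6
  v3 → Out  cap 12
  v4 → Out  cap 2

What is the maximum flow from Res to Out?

Augment Res→v1→v3→Out: bottleneck 3, flow now 3.
Augment Res→v1→v4→Out: bottleneck 2, flow now 5.
Augment Res→v2→v3→Out: bottleneck 4, flow now 9.
No augmenting path remains; maximum flow = 9.
In the residual graph, reachable from Res: {Res}.
Min-cut edges: Res→v1 (5), Res→v2 (4); capacity 5 + 4 = 9.
This cut is saturated, so no flow can exceed 9.

9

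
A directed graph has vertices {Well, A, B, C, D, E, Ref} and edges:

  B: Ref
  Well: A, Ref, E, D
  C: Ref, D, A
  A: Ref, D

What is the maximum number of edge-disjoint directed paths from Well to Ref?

Assign every edge capacity 1; by Menger, the answer equals the max flow.
Path Well→Ref (+1); total 1.
Path Well→A→Ref (+1); total 2.
No residual Well→Ref path; max flow = 2.
Certifying cut of size 2: {Well→A, Well→Ref}.

2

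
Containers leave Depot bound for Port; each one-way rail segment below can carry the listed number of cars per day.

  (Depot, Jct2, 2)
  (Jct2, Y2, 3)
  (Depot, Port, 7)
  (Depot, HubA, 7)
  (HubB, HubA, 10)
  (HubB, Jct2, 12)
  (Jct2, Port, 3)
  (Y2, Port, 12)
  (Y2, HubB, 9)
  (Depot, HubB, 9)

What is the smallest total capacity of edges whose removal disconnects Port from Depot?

13

Augment Depot→Port: bottleneck 7, flow now 7.
Augment Depot→Jct2→Port: bottleneck 2, flow now 9.
Augment Depot→HubB→Jct2→Port: bottleneck 1, flow now 10.
Augment Depot→HubB→Jct2→Y2→Port: bottleneck 3, flow now 13.
No augmenting path remains; maximum flow = 13.
By max-flow min-cut, the minimum cut capacity equals the max flow.
In the residual graph, reachable from Depot: {Depot, HubB, HubA, Jct2}.
Min-cut edges: Depot→Port (7), Jct2→Y2 (3), Jct2→Port (3); capacity 7 + 3 + 3 = 13.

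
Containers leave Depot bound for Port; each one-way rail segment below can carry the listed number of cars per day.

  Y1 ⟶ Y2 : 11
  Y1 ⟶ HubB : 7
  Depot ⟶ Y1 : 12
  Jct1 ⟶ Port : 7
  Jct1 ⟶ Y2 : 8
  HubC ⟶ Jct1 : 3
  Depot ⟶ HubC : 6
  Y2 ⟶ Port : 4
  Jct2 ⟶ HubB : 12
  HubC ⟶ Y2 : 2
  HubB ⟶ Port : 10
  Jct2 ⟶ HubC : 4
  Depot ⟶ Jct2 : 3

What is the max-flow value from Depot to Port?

Augment Depot→Y1→Y2→Port: bottleneck 4, flow now 4.
Augment Depot→Y1→HubB→Port: bottleneck 7, flow now 11.
Augment Depot→HubC→Jct1→Port: bottleneck 3, flow now 14.
Augment Depot→Jct2→HubB→Port: bottleneck 3, flow now 17.
No augmenting path remains; maximum flow = 17.
In the residual graph, reachable from Depot: {Depot, Y1, HubC, Y2}.
Min-cut edges: Depot→Jct2 (3), Y1→HubB (7), HubC→Jct1 (3), Y2→Port (4); capacity 3 + 7 + 3 + 4 = 17.
This cut is saturated, so no flow can exceed 17.

17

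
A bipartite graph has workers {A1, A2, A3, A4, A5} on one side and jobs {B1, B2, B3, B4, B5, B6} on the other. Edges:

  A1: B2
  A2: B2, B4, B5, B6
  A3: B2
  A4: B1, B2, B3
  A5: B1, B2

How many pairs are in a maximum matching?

Unit-capacity flow: source→left, listed edges, right→sink; max matching = max flow.
Augmenting path A1→B2 (+1); matched 1.
Augmenting path A2→B4 (+1); matched 2.
Augmenting path A4→B1 (+1); matched 3.
Augmenting path A5→B1→A4→B3 (+1); matched 4.
No augmenting path remains; maximum matching = 4.
König certificate: {A2, A4, A5, B2} is a vertex cover of size 4 (every listed pair touches it), so no matching can be larger.

4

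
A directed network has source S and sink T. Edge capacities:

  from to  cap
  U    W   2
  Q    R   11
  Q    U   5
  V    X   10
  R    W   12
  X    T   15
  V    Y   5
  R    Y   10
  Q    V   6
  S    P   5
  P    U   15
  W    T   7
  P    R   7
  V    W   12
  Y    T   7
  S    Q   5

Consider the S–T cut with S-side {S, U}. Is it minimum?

No — its capacity is 12, but the minimum cut has capacity 10.

Given cut capacity: 5 + 5 + 2 = 12.
Augment S→P→R→W→T: bottleneck 5, flow now 5.
Augment S→Q→R→W→T: bottleneck 2, flow now 7.
Augment S→Q→R→Y→T: bottleneck 3, flow now 10.
No augmenting path remains; maximum flow = 10.
In the residual graph, reachable from S: {S}.
Min-cut edges: S→P (5), S→Q (5); capacity 5 + 5 = 10.
Cut capacity 12 exceeds the max flow 10, so it is not minimum.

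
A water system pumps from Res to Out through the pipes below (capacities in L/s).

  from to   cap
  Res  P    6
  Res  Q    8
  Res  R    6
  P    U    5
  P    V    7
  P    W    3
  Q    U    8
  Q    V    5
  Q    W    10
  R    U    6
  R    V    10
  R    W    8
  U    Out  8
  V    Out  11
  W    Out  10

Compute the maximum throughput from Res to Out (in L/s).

Augment Res→P→U→Out: bottleneck 5, flow now 5.
Augment Res→P→V→Out: bottleneck 1, flow now 6.
Augment Res→Q→U→Out: bottleneck 3, flow now 9.
Augment Res→Q→V→Out: bottleneck 5, flow now 14.
Augment Res→R→V→Out: bottleneck 5, flow now 19.
Augment Res→R→W→Out: bottleneck 1, flow now 20.
No augmenting path remains; maximum flow = 20.
In the residual graph, reachable from Res: {Res}.
Min-cut edges: Res→P (6), Res→Q (8), Res→R (6); capacity 6 + 8 + 6 = 20.
This cut is saturated, so no flow can exceed 20.

20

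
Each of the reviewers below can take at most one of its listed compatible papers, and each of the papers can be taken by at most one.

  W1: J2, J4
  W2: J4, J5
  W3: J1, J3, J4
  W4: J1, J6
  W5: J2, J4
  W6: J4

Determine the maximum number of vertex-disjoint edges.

5

Unit-capacity flow: source→left, listed edges, right→sink; max matching = max flow.
Augmenting path W1→J2 (+1); matched 1.
Augmenting path W2→J4 (+1); matched 2.
Augmenting path W3→J1 (+1); matched 3.
Augmenting path W4→J6 (+1); matched 4.
Augmenting path W5→J4→W2→J5 (+1); matched 5.
No augmenting path remains; maximum matching = 5.
König certificate: {W2, W3, W4, J2, J4} is a vertex cover of size 5 (every listed pair touches it), so no matching can be larger.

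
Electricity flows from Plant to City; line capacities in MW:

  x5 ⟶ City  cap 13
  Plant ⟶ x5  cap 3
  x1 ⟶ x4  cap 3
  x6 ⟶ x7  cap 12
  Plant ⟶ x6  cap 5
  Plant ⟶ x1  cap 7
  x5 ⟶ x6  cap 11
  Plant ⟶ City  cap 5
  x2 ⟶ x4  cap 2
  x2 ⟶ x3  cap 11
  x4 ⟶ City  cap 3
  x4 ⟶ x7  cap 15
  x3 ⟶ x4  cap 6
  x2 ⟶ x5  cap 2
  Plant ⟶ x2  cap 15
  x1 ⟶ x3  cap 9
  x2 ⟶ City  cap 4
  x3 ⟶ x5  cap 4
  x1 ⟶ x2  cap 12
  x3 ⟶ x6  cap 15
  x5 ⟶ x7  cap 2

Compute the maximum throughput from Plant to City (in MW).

21

Augment Plant→City: bottleneck 5, flow now 5.
Augment Plant→x2→City: bottleneck 4, flow now 9.
Augment Plant→x5→City: bottleneck 3, flow now 12.
Augment Plant→x1→x4→City: bottleneck 3, flow now 15.
Augment Plant→x2→x5→City: bottleneck 2, flow now 17.
Augment Plant→x1→x3→x5→City: bottleneck 4, flow now 21.
No augmenting path remains; maximum flow = 21.
In the residual graph, reachable from Plant: {Plant, x1, x2, x3, x4, x6, x7}.
Min-cut edges: Plant→x5 (3), Plant→City (5), x2→x5 (2), x2→City (4), x3→x5 (4), x4→City (3); capacity 3 + 5 + 2 + 4 + 4 + 3 = 21.
This cut is saturated, so no flow can exceed 21.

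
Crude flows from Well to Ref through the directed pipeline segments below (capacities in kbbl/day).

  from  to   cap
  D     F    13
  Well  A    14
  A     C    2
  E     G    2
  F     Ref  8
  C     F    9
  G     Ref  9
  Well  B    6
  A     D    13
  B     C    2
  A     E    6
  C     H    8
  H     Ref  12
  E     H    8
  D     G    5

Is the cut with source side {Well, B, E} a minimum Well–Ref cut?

No — its capacity is 26, but the minimum cut has capacity 16.

Given cut capacity: 14 + 2 + 2 + 8 = 26.
Augment Well→A→C→F→Ref: bottleneck 2, flow now 2.
Augment Well→A→D→F→Ref: bottleneck 6, flow now 8.
Augment Well→A→D→G→Ref: bottleneck 5, flow now 13.
Augment Well→A→E→G→Ref: bottleneck 1, flow now 14.
Augment Well→B→C→H→Ref: bottleneck 2, flow now 16.
No augmenting path remains; maximum flow = 16.
In the residual graph, reachable from Well: {Well, B}.
Min-cut edges: Well→A (14), B→C (2); capacity 14 + 2 = 16.
Cut capacity 26 exceeds the max flow 16, so it is not minimum.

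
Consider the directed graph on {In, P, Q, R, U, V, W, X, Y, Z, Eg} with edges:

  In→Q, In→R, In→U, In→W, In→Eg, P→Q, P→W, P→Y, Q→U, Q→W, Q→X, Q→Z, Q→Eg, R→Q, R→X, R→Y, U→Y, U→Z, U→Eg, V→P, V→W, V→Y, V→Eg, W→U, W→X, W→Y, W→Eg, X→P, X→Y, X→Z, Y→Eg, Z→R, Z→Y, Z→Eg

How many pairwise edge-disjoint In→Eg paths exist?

Assign every edge capacity 1; by Menger, the answer equals the max flow.
Path In→Eg (+1); total 1.
Path In→Q→Eg (+1); total 2.
Path In→U→Eg (+1); total 3.
Path In→W→Eg (+1); total 4.
Path In→R→Y→Eg (+1); total 5.
No residual In→Eg path; max flow = 5.
Certifying cut of size 5: {In→Eg, In→Q, In→R, In→U, In→W}.

5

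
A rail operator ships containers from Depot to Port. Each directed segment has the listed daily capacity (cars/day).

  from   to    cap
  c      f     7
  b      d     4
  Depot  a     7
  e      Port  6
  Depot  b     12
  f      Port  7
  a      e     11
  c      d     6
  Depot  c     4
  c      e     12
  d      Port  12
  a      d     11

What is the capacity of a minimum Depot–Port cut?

Augment Depot→a→d→Port: bottleneck 7, flow now 7.
Augment Depot→b→d→Port: bottleneck 4, flow now 11.
Augment Depot→c→d→Port: bottleneck 1, flow now 12.
Augment Depot→c→e→Port: bottleneck 3, flow now 15.
No augmenting path remains; maximum flow = 15.
By max-flow min-cut, the minimum cut capacity equals the max flow.
In the residual graph, reachable from Depot: {Depot, b}.
Min-cut edges: Depot→a (7), Depot→c (4), b→d (4); capacity 7 + 4 + 4 = 15.

15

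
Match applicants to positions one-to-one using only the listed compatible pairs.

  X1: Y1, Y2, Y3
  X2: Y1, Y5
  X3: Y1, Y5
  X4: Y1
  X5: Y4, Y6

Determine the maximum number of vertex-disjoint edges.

Unit-capacity flow: source→left, listed edges, right→sink; max matching = max flow.
Augmenting path X1→Y1 (+1); matched 1.
Augmenting path X2→Y5 (+1); matched 2.
Augmenting path X5→Y4 (+1); matched 3.
Augmenting path X3→Y1→X1→Y2 (+1); matched 4.
No augmenting path remains; maximum matching = 4.
König certificate: {X1, X5, Y1, Y5} is a vertex cover of size 4 (every listed pair touches it), so no matching can be larger.

4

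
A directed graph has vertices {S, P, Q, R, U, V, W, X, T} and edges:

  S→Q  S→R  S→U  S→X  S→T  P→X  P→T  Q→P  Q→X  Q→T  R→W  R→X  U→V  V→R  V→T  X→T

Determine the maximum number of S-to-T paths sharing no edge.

Assign every edge capacity 1; by Menger, the answer equals the max flow.
Path S→T (+1); total 1.
Path S→Q→T (+1); total 2.
Path S→X→T (+1); total 3.
Path S→U→V→T (+1); total 4.
No residual S→T path; max flow = 4.
Certifying cut of size 4: {S→Q, S→T, S→U, X→T}.

4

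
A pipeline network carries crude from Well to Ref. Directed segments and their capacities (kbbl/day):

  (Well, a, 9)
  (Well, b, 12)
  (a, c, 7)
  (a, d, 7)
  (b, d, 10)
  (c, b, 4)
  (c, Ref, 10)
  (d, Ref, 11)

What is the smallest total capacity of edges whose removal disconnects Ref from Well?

18

Augment Well→a→c→Ref: bottleneck 7, flow now 7.
Augment Well→a→d→Ref: bottleneck 2, flow now 9.
Augment Well→b→d→Ref: bottleneck 9, flow now 18.
No augmenting path remains; maximum flow = 18.
By max-flow min-cut, the minimum cut capacity equals the max flow.
In the residual graph, reachable from Well: {Well, a, b, d}.
Min-cut edges: a→c (7), d→Ref (11); capacity 7 + 11 = 18.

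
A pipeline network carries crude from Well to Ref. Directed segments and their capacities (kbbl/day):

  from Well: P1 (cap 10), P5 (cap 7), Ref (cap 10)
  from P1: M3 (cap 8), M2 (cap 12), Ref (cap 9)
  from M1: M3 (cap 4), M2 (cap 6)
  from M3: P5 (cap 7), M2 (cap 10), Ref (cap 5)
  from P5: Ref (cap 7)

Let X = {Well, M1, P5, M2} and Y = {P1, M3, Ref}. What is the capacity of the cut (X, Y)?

31

Edges leaving {Well, M1, P5, M2}: Well→P1 (10), Well→Ref (10), M1→M3 (4), P5→Ref (7).
Cut capacity = 10 + 10 + 4 + 7 = 31.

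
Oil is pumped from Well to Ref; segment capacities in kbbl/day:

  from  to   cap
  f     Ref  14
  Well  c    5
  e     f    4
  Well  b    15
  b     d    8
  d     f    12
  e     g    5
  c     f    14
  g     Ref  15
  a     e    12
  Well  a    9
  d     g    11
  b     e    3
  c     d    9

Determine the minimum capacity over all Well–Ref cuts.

22

Augment Well→c→f→Ref: bottleneck 5, flow now 5.
Augment Well→a→e→f→Ref: bottleneck 4, flow now 9.
Augment Well→a→e→g→Ref: bottleneck 5, flow now 14.
Augment Well→b→d→f→Ref: bottleneck 5, flow now 19.
Augment Well→b→d→g→Ref: bottleneck 3, flow now 22.
No augmenting path remains; maximum flow = 22.
By max-flow min-cut, the minimum cut capacity equals the max flow.
In the residual graph, reachable from Well: {Well, a, b, e}.
Min-cut edges: Well→c (5), b→d (8), e→f (4), e→g (5); capacity 5 + 8 + 4 + 5 = 22.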